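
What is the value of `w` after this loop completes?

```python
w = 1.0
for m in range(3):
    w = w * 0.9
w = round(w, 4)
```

Exponential decay: 1.0 * 0.9^3
`w` takes the values: 1.0 → 0.9 → 0.81 → 0.729

Answer: 0.729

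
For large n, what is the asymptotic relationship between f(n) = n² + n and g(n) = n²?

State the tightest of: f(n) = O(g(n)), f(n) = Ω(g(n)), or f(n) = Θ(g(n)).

n² + n vs n²: f(n) = Θ(g(n)) — they are asymptotically equivalent (lower-order n term is dominated).

Answer: f(n) = Θ(g(n)) — they are asymptotically equivalent (lower-order n term is dominated).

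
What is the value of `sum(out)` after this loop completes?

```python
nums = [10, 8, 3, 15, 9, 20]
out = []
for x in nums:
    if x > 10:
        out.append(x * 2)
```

Sum of doubled values > 10
`out` takes the values: [] → [30] → [30, 40]
So `sum(out)` = 70

Answer: 70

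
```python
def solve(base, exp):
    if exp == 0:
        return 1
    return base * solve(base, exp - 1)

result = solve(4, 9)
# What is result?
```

solve(4, 9) = 4 * 4 * 4 * 4 * 4 * 4 * 4 * 4 * 4 = 262144

Answer: 262144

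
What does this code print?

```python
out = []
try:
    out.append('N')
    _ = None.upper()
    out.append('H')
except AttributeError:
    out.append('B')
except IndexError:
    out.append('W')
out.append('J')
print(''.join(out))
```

Execution trace: 'N' (try body) → 'B' (except AttributeError) → 'J' (after the try/except). Output: NBJ

Answer: NBJ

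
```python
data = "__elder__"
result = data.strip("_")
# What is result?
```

Trace:
`data = "__elder__"` → data = '__elder__'
`result = data.strip("_")` → result = 'elder'
So result = 'elder'

Answer: 'elder'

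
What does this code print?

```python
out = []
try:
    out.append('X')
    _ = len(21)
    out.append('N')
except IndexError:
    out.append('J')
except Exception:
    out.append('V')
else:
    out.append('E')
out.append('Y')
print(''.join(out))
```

Execution trace: 'X' (try body) → 'V' (except Exception) → 'Y' (after the try/except). Output: XVY

Answer: XVY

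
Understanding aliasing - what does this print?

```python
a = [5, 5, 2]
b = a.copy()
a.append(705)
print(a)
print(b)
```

Key concept: list.copy() creates independent copy.
Step by step:
`a = [5, 5, 2]` → a = [5, 5, 2]
`b = a.copy()` → b = [5, 5, 2]
`a.append(705)` → a = [5, 5, 2, 705]
`print(a)` → prints [5, 5, 2, 705]
`print(b)` → prints [5, 5, 2]

Answer:
[5, 5, 2, 705]
[5, 5, 2]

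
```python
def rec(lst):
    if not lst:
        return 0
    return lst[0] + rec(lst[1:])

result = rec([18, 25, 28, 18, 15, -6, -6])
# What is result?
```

18 + 25 + 28 + 18 + 15 + (-6) + (-6) + 0 = 92

Answer: 92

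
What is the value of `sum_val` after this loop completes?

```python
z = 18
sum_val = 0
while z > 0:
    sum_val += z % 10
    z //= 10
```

Sum digits of 18
`sum_val` takes the values: 0 → 8 → 9

Answer: 9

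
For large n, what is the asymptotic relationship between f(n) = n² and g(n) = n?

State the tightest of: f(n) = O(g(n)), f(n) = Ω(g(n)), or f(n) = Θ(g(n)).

n² vs n: f(n) = Ω(g(n)) but not O(g(n)) — n² grows strictly faster than n.

Answer: f(n) = Ω(g(n)) but not O(g(n)) — n² grows strictly faster than n.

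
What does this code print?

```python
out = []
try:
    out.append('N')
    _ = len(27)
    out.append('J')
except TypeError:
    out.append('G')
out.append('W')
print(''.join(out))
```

Execution trace: 'N' (try body) → 'G' (except TypeError) → 'W' (after the try/except). Output: NGW

Answer: NGW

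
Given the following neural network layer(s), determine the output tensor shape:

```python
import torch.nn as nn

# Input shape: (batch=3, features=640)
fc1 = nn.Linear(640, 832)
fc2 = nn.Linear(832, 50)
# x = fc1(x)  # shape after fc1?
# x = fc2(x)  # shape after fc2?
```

Input: (3, 640) -> after fc1: (3, 832) -> Output: (3, 50)

Answer: (3, 50)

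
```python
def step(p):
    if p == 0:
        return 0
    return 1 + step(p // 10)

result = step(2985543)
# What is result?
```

Count of digits of 2985543: 7

Answer: 7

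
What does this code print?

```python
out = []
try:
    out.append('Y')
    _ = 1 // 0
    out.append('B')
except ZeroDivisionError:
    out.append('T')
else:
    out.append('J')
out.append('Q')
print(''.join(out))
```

Execution trace: 'Y' (try body) → 'T' (except ZeroDivisionError) → 'Q' (after the try/except). Output: YTQ

Answer: YTQ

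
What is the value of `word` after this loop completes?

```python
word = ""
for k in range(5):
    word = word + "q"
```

Repeat 'q' 5 times
`word` takes the values: "" → "q" → "qq" → "qqq" → "qqqq" → "qqqqq"

Answer: "qqqqq"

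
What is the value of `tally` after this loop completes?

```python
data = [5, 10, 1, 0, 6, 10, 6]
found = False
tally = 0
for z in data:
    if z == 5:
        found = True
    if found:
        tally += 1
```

Count elements after first 5 in [5, 10, 1, 0, 6, 10, 6]
`tally` takes the values: 0 → 1 → 2 → 3 → 4 → 5 → 6 → 7

Answer: 7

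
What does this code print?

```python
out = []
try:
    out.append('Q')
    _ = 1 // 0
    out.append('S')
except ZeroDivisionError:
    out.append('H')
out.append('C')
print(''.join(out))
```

Execution trace: 'Q' (try body) → 'H' (except ZeroDivisionError) → 'C' (after the try/except). Output: QHC

Answer: QHC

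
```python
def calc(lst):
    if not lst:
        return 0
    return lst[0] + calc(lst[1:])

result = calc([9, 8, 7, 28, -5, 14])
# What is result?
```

9 + 8 + 7 + 28 + (-5) + 14 + 0 = 61

Answer: 61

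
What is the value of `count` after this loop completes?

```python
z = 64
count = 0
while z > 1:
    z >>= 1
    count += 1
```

Count right shifts until 1
`count` takes the values: 0 → 1 → 2 → 3 → 4 → 5 → 6

Answer: 6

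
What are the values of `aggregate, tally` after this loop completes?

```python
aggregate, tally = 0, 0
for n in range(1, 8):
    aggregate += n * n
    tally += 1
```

Sum of squares and count
`aggregate, tally` takes the values: (0, 0) → (1, 0) → (1, 1) → (5, 1) → (5, 2) → (14, 2) → (14, 3) → (30, 3) → (30, 4) → (55, 4) → (55, 5) → (91, 5) → (91, 6) → (140, 6) → (140, 7)

Answer: 140, 7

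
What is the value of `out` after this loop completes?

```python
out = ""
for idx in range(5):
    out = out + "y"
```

Repeat 'y' 5 times
`out` takes the values: "" → "y" → "yy" → "yyy" → "yyyy" → "yyyyy"

Answer: "yyyyy"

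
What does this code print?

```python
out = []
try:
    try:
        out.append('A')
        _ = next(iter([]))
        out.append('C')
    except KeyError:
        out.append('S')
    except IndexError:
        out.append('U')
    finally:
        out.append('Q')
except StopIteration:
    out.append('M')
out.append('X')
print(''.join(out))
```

Execution trace: 'A' (try body) → 'Q' (finally) → 'M' (outer except StopIteration) → 'X' (after the try/except). Output: AQMX

Answer: AQMX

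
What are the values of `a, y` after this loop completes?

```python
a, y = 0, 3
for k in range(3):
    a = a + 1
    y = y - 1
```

a goes 0→3, y goes 3→0
`a, y` takes the values: (0, 3) → (1, 3) → (1, 2) → (2, 2) → (2, 1) → (3, 1) → (3, 0)

Answer: 3, 0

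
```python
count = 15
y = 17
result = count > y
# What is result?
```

Trace:
`count = 15` → count = 15
`y = 17` → y = 17
`result = count > y` → result = False
So result = False

Answer: False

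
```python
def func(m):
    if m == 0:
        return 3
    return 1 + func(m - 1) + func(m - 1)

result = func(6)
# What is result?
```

func(m) = 1 + 2·func(m-1), func(0)=3. Closed form: (3+1)·2^6 - 1 = 255.

Answer: 255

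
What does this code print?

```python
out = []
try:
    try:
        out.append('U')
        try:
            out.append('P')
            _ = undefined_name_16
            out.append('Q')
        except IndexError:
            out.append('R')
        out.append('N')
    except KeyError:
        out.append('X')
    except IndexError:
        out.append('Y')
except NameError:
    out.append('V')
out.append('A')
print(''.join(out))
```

Execution trace: 'U' (try body) → 'P' (inner try body) → 'V' (outer except NameError) → 'A' (after the try/except). Output: UPVA

Answer: UPVA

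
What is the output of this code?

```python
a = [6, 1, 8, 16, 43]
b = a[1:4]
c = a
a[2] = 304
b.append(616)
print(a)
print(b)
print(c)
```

Key concept: slice vs alias.
Step by step:
`a = [6, 1, 8, 16, 43]` → a = [6, 1, 8, 16, 43]
`b = a[1:4]` → b = [1, 8, 16]
`c = a` → c = [6, 1, 8, 16, 43] (same object as a)
`a[2] = 304` → a = [6, 1, 304, 16, 43] (same object as c); c = [6, 1, 304, 16, 43] (same object as a)
`b.append(616)` → b = [1, 8, 16, 616]
`print(a)` → prints [6, 1, 304, 16, 43]
`print(b)` → prints [1, 8, 16, 616]
`print(c)` → prints [6, 1, 304, 16, 43]

Answer:
[6, 1, 304, 16, 43]
[1, 8, 16, 616]
[6, 1, 304, 16, 43]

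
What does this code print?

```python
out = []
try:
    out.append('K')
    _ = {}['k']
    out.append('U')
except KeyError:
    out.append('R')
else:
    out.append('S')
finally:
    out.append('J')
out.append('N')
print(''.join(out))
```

Execution trace: 'K' (try body) → 'R' (except KeyError) → 'J' (finally) → 'N' (after the try/except). Output: KRJN

Answer: KRJN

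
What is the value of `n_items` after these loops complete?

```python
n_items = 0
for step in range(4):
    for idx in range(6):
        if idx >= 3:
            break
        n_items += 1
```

Inner breaks at 3, outer runs 4 times
`n_items` takes the values: 0 → 1 → 2 → 3 → 4 → 5 → 6 → 7 → 8 → 9 → 10 → 11 → 12

Answer: 12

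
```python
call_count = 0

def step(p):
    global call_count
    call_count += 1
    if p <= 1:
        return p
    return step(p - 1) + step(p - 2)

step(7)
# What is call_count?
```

Calls(p) = 1 + Calls(p-1) + Calls(p-2); Calls(0)=Calls(1)=1. For p=7 this gives 41.

Answer: 41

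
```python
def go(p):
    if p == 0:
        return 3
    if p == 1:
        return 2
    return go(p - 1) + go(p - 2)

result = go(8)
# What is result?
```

Build up from base cases: go(0)=3, go(1)=2, go(2)=5, go(3)=7, go(4)=12, go(5)=19, go(6)=31, ..., go(8)=81

Answer: 81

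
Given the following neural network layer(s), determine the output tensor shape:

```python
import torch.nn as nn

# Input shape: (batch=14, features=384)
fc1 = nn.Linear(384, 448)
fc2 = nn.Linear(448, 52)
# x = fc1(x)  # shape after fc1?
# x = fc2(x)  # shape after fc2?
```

Input: (14, 384) -> after fc1: (14, 448) -> Output: (14, 52)

Answer: (14, 52)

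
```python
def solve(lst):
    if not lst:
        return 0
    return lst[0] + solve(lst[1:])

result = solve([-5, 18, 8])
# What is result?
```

(-5) + 18 + 8 + 0 = 21

Answer: 21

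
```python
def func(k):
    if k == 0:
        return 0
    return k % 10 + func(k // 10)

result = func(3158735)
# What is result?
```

Sum of digits of 3158735: 5 + 3 + 7 + 8 + 5 + 1 + 3 = 32

Answer: 32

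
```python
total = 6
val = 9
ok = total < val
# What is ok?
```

Trace:
`total = 6` → total = 6
`val = 9` → val = 9
`ok = total < val` → ok = True
So ok = True

Answer: True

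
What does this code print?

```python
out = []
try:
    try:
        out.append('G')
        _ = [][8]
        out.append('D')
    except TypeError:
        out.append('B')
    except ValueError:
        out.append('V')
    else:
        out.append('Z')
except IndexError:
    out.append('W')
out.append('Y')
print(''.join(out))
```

Execution trace: 'G' (try body) → 'W' (outer except IndexError) → 'Y' (after the try/except). Output: GWY

Answer: GWY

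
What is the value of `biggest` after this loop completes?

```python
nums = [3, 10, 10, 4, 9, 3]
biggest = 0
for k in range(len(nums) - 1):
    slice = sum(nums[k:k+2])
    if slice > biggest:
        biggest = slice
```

Max sum of 2-element window in [3, 10, 10, 4, 9, 3]
`biggest` takes the values: 0 → 13 → 20

Answer: 20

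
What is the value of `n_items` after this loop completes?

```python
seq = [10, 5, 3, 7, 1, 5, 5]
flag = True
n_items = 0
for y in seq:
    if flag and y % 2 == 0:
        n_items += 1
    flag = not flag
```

Count even values at even positions
`n_items` takes the values: 0 → 1

Answer: 1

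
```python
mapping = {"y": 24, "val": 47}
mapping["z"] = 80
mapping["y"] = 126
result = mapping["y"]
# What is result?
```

Trace:
`mapping = {"y": 24, "val": 47}` → mapping = {'y': 24, 'val': 47}
`mapping["z"] = 80` → mapping = {'y': 24, 'val': 47, 'z': 80}
`mapping["y"] = 126` → mapping = {'y': 126, 'val': 47, 'z': 80}
`result = mapping["y"]` → result = 126
So result = 126

Answer: 126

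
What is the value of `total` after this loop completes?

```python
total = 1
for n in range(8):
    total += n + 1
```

Start at 1, add 1 to 8 = 37
`total` takes the values: 1 → 2 → 4 → 7 → 11 → 16 → 22 → 29 → 37

Answer: 37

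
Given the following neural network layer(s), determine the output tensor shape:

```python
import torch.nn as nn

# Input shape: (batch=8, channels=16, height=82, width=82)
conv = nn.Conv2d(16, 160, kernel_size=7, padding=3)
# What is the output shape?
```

Input: (8, 16, 82, 82) -> Output: (8, 160, 82, 82)

Answer: (8, 160, 82, 82)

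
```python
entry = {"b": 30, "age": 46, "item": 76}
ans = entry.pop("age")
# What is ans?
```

Trace:
`entry = {"b": 30, "age": 46, "item": 76}` → entry = {'b': 30, 'age': 46, 'item': 76}
`ans = entry.pop("age")` → entry = {'b': 30, 'item': 76}; ans = 46
So ans = 46

Answer: 46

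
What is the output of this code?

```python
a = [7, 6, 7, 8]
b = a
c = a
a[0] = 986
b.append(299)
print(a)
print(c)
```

Key concept: multiple aliases.
Step by step:
`a = [7, 6, 7, 8]` → a = [7, 6, 7, 8]
`b = a` → b = [7, 6, 7, 8] (same object as a)
`c = a` → c = [7, 6, 7, 8] (same object as a, b)
`a[0] = 986` → a = [986, 6, 7, 8] (same object as b, c); b = [986, 6, 7, 8] (same object as a, c); c = [986, 6, 7, 8] (same object as a, b)
`b.append(299)` → a = [986, 6, 7, 8, 299] (same object as b, c); b = [986, 6, 7, 8, 299] (same object as a, c); c = [986, 6, 7, 8, 299] (same object as a, b)
`print(a)` → prints [986, 6, 7, 8, 299]
`print(c)` → prints [986, 6, 7, 8, 299]

Answer:
[986, 6, 7, 8, 299]
[986, 6, 7, 8, 299]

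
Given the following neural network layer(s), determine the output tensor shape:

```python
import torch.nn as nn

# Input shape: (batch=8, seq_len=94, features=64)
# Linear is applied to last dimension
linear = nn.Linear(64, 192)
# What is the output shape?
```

Input: (8, 94, 64) -> Output: (8, 94, 192)

Answer: (8, 94, 192)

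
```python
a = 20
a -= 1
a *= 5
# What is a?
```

Trace:
`a = 20` → a = 20
`a -= 1` → a = 19
`a *= 5` → a = 95
So a = 95

Answer: 95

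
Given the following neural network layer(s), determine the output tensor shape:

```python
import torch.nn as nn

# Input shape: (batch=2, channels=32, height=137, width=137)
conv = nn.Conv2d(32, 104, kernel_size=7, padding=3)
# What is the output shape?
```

Input: (2, 32, 137, 137) -> Output: (2, 104, 137, 137)

Answer: (2, 104, 137, 137)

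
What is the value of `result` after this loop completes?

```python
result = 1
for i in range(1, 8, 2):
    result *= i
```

Product of 1, 3, 5, ... up to 7
`result` takes the values: 1 → 3 → 15 → 105

Answer: 105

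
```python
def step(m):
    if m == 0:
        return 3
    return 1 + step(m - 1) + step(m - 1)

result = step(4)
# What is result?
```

step(m) = 1 + 2·step(m-1), step(0)=3. Closed form: (3+1)·2^4 - 1 = 63.

Answer: 63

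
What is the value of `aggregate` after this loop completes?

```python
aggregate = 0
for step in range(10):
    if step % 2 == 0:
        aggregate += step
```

Sum of even numbers 0 to 9
`aggregate` takes the values: 0 → 2 → 6 → 12 → 20

Answer: 20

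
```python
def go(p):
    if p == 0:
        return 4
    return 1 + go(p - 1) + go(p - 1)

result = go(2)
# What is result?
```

go(p) = 1 + 2·go(p-1), go(0)=4. Closed form: (4+1)·2^2 - 1 = 19.

Answer: 19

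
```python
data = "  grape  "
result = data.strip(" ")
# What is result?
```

Trace:
`data = "  grape  "` → data = '  grape  '
`result = data.strip(" ")` → result = 'grape'
So result = 'grape'

Answer: 'grape'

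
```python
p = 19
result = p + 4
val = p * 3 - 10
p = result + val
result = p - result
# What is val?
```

Trace:
`p = 19` → p = 19
`result = p + 4` → result = 23
`val = p * 3 - 10` → val = 47
`p = result + val` → p = 70
`result = p - result` → result = 47
So val = 47

Answer: 47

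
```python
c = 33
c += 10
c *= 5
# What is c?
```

Trace:
`c = 33` → c = 33
`c += 10` → c = 43
`c *= 5` → c = 215
So c = 215

Answer: 215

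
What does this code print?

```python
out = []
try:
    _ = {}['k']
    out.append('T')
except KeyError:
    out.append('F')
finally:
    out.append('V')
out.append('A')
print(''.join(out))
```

Execution trace: 'F' (except KeyError) → 'V' (finally) → 'A' (after the try/except). Output: FVA

Answer: FVA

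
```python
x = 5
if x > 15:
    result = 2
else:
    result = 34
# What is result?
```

Trace:
`x = 5` → x = 5
`if x > 15: ...` → x > 15 is False, take else branch → result = 34
So result = 34

Answer: 34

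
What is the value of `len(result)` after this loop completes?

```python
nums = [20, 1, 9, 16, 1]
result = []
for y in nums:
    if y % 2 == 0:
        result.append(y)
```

Count even numbers in [20, 1, 9, 16, 1]
`result` takes the values: [] → [20] → [20, 16]
So `len(result)` = 2

Answer: 2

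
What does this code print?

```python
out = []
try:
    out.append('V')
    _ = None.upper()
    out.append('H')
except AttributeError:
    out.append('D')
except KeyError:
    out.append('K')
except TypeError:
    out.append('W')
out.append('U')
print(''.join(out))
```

Execution trace: 'V' (try body) → 'D' (except AttributeError) → 'U' (after the try/except). Output: VDU

Answer: VDU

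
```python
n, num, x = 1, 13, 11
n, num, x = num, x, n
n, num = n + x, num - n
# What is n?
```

Trace:
`n, num, x = 1, 13, 11` → n = 1; num = 13; x = 11
`n, num, x = num, x, n` → n = 13; num = 11; x = 1
`n, num = n + x, num - n` → n = 14; num = -2
So n = 14

Answer: 14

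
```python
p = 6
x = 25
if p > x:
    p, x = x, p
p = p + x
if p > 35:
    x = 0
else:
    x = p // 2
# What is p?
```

Trace:
`p = 6` → p = 6
`x = 25` → x = 25
`if p > x: ...` → p > x is False → no variable changes
`p = p + x` → p = 31
`if p > 35: ...` → p > 35 is False, take else branch → x = 15
So p = 31

Answer: 31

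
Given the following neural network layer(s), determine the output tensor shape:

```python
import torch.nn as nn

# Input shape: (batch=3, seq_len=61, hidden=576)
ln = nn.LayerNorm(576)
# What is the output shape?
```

Input: (3, 61, 576) -> Output: (3, 61, 576)

Answer: (3, 61, 576)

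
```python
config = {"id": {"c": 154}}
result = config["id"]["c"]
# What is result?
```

Trace:
`config = {"id": {"c": 154}}` → config = {'id': {'c': 154}}
`result = config["id"]["c"]` → result = 154
So result = 154

Answer: 154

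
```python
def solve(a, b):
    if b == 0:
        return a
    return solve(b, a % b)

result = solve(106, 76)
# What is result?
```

solve(106, 76) -> solve(76, 30) -> solve(30, 16) -> solve(16, 14) -> solve(14, 2) -> solve(2, 0) -> 2

Answer: 2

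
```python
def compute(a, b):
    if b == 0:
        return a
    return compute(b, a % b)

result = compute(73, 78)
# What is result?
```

compute(73, 78) -> compute(78, 73) -> compute(73, 5) -> compute(5, 3) -> compute(3, 2) -> compute(2, 1) -> compute(1, 0) -> 1

Answer: 1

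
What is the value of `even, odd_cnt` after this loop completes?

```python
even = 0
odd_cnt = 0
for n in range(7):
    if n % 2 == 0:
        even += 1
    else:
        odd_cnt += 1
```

Count evens and odds in range(7)
`even, odd_cnt` takes the values: (0, 0) → (1, 0) → (1, 1) → (2, 1) → (2, 2) → (3, 2) → (3, 3) → (4, 3)

Answer: 4, 3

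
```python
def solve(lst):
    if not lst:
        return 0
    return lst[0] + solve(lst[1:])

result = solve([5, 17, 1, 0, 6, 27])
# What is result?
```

5 + 17 + 1 + 0 + 6 + 27 + 0 = 56

Answer: 56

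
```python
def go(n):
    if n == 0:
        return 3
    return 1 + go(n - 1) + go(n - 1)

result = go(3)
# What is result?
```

go(n) = 1 + 2·go(n-1), go(0)=3. Closed form: (3+1)·2^3 - 1 = 31.

Answer: 31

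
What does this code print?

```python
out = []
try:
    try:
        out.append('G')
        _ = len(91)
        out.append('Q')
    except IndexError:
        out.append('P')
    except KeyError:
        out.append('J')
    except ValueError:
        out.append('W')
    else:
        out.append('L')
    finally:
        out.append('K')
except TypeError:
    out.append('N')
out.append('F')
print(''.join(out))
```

Execution trace: 'G' (try body) → 'K' (finally) → 'N' (outer except TypeError) → 'F' (after the try/except). Output: GKNF

Answer: GKNF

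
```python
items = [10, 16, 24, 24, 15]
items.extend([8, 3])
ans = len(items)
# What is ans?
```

Trace:
`items = [10, 16, 24, 24, 15]` → items = [10, 16, 24, 24, 15]
`items.extend([8, 3])` → items = [10, 16, 24, 24, 15, 8, 3]
`ans = len(items)` → ans = 7
So ans = 7

Answer: 7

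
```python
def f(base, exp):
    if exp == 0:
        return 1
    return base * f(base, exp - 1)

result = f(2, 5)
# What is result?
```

f(2, 5) = 2 * 2 * 2 * 2 * 2 = 32

Answer: 32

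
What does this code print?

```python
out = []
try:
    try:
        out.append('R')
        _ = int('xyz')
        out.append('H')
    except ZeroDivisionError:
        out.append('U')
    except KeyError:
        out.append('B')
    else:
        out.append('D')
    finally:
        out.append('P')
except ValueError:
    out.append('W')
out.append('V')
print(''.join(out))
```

Execution trace: 'R' (try body) → 'P' (finally) → 'W' (outer except ValueError) → 'V' (after the try/except). Output: RPWV

Answer: RPWV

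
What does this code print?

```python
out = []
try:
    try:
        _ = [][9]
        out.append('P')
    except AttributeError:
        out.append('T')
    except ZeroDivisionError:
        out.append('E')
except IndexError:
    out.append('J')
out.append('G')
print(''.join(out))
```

Execution trace: 'J' (outer except IndexError) → 'G' (after the try/except). Output: JG

Answer: JG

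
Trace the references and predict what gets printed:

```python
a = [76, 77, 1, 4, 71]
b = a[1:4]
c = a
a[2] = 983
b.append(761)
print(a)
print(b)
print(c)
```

Key concept: slice vs alias.
Step by step:
`a = [76, 77, 1, 4, 71]` → a = [76, 77, 1, 4, 71]
`b = a[1:4]` → b = [77, 1, 4]
`c = a` → c = [76, 77, 1, 4, 71] (same object as a)
`a[2] = 983` → a = [76, 77, 983, 4, 71] (same object as c); c = [76, 77, 983, 4, 71] (same object as a)
`b.append(761)` → b = [77, 1, 4, 761]
`print(a)` → prints [76, 77, 983, 4, 71]
`print(b)` → prints [77, 1, 4, 761]
`print(c)` → prints [76, 77, 983, 4, 71]

Answer:
[76, 77, 983, 4, 71]
[77, 1, 4, 761]
[76, 77, 983, 4, 71]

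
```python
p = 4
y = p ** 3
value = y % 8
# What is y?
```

Trace:
`p = 4` → p = 4
`y = p ** 3` → y = 64
`value = y % 8` → value = 0
So y = 64

Answer: 64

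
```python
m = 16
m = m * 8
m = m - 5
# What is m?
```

Trace:
`m = 16` → m = 16
`m = m * 8` → m = 128
`m = m - 5` → m = 123
So m = 123

Answer: 123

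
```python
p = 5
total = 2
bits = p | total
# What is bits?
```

Trace:
`p = 5` → p = 5
`total = 2` → total = 2
`bits = p | total` → bits = 7
So bits = 7

Answer: 7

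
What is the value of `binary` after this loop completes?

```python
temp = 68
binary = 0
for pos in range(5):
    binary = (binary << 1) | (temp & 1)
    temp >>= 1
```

Reverse lowest 5 bits of 68
`binary` takes the values: 0 → 1 → 2 → 4

Answer: 4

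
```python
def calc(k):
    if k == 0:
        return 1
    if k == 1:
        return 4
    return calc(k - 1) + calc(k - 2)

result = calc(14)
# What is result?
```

Build up from base cases: calc(0)=1, calc(1)=4, calc(2)=5, calc(3)=9, calc(4)=14, calc(5)=23, calc(6)=37, ..., calc(14)=1741

Answer: 1741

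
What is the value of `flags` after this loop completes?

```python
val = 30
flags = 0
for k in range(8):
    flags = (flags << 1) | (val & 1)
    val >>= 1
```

Reverse lowest 8 bits of 30
`flags` takes the values: 0 → 1 → 3 → 7 → 15 → 30 → 60 → 120

Answer: 120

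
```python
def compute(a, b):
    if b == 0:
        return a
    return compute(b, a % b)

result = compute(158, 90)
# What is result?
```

compute(158, 90) -> compute(90, 68) -> compute(68, 22) -> compute(22, 2) -> compute(2, 0) -> 2

Answer: 2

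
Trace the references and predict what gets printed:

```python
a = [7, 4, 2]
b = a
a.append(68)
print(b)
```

Key concept: basic list aliasing.
Step by step:
`a = [7, 4, 2]` → a = [7, 4, 2]
`b = a` → b = [7, 4, 2] (same object as a)
`a.append(68)` → a = [7, 4, 2, 68] (same object as b); b = [7, 4, 2, 68] (same object as a)
`print(b)` → prints [7, 4, 2, 68]

Answer: [7, 4, 2, 68]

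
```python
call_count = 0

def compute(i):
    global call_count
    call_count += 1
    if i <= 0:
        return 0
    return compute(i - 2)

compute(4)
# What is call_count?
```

Linear recursion stepping by 2: 3 calls from i=4 down to ≤0.

Answer: 3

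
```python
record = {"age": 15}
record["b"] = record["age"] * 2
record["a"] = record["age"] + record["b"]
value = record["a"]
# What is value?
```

Trace:
`record = {"age": 15}` → record = {'age': 15}
`record["b"] = record["age"] * 2` → record = {'age': 15, 'b': 30}
`record["a"] = record["age"] + record["b"]` → record = {'age': 15, 'b': 30, 'a': 45}
`value = record["a"]` → value = 45
So value = 45

Answer: 45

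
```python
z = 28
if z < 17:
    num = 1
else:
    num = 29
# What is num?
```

Trace:
`z = 28` → z = 28
`if z < 17: ...` → z < 17 is False, take else branch → num = 29
So num = 29

Answer: 29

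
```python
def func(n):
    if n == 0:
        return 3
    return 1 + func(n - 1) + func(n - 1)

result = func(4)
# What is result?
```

func(n) = 1 + 2·func(n-1), func(0)=3. Closed form: (3+1)·2^4 - 1 = 63.

Answer: 63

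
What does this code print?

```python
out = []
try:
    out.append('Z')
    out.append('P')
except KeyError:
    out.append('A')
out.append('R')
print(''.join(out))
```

Execution trace: 'Z' (try body) → 'P' (try body, no exception) → 'R' (after the try/except). Output: ZPR

Answer: ZPR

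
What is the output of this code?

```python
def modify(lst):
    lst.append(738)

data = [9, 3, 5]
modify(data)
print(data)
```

Key concept: function modifies passed list.
Step by step:
`data = [9, 3, 5]` → data = [9, 3, 5]
`modify(data)` → data = [9, 3, 5, 738]
`print(data)` → prints [9, 3, 5, 738]

Answer: [9, 3, 5, 738]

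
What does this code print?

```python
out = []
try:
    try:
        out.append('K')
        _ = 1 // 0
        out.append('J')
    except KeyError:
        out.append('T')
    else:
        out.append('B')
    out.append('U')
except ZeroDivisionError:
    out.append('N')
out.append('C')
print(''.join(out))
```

Execution trace: 'K' (inner try body) → 'N' (except ZeroDivisionError) → 'C' (after the try/except). Output: KNC

Answer: KNC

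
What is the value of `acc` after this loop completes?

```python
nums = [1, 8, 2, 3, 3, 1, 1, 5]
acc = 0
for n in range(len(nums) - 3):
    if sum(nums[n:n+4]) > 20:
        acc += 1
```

Count windows with sum > 20
`acc` takes the values: 0

Answer: 0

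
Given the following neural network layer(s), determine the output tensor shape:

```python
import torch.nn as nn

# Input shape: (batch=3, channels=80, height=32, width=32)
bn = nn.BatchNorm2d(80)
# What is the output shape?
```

Input: (3, 80, 32, 32) -> Output: (3, 80, 32, 32)

Answer: (3, 80, 32, 32)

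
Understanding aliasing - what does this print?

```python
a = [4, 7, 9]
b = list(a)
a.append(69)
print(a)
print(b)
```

Key concept: list() constructor creates copy.
Step by step:
`a = [4, 7, 9]` → a = [4, 7, 9]
`b = list(a)` → b = [4, 7, 9]
`a.append(69)` → a = [4, 7, 9, 69]
`print(a)` → prints [4, 7, 9, 69]
`print(b)` → prints [4, 7, 9]

Answer:
[4, 7, 9, 69]
[4, 7, 9]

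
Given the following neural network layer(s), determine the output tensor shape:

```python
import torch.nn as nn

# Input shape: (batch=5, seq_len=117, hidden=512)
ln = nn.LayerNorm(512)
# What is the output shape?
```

Input: (5, 117, 512) -> Output: (5, 117, 512)

Answer: (5, 117, 512)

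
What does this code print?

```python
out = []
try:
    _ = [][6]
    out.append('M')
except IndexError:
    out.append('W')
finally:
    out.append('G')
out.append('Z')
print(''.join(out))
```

Execution trace: 'W' (except IndexError) → 'G' (finally) → 'Z' (after the try/except). Output: WGZ

Answer: WGZ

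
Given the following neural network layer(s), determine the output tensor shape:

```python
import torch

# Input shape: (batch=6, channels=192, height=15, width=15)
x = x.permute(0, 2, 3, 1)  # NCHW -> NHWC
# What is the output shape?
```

Input: (6, 192, 15, 15) -> Output: (6, 15, 15, 192)

Answer: (6, 15, 15, 192)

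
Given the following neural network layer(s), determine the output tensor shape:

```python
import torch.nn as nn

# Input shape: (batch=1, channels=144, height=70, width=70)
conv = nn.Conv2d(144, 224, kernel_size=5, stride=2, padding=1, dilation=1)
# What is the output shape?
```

Input: (1, 144, 70, 70) -> Output: (1, 224, 34, 34)

Answer: (1, 224, 34, 34)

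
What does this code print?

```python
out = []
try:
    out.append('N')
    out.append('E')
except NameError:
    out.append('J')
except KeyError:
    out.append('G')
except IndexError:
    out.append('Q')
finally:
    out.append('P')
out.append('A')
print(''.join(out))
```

Execution trace: 'N' (try body) → 'E' (try body, no exception) → 'P' (finally) → 'A' (after the try/except). Output: NEPA

Answer: NEPA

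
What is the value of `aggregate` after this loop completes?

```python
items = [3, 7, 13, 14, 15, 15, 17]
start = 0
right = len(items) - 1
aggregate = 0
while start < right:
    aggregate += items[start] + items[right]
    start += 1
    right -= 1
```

Sum of pairs from ends
`aggregate` takes the values: 0 → 20 → 42 → 70

Answer: 70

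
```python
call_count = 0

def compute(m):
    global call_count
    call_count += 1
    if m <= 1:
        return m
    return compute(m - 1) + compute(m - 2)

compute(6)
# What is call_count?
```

Calls(m) = 1 + Calls(m-1) + Calls(m-2); Calls(0)=Calls(1)=1. For m=6 this gives 25.

Answer: 25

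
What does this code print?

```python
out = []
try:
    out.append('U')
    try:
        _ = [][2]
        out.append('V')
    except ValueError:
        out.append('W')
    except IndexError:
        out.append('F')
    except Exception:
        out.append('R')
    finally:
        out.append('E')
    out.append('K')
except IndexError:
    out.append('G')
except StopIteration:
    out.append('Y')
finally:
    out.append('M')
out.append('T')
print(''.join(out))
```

Execution trace: 'U' (try body) → 'F' (inner except IndexError) → 'E' (inner finally) → 'K' (try body, no exception) → 'M' (finally) → 'T' (after the try/except). Output: UFEKMT

Answer: UFEKMT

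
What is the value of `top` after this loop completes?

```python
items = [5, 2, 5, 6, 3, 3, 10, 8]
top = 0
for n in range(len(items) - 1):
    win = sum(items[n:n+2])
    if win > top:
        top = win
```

Max sum of 2-element window in [5, 2, 5, 6, 3, 3, 10, 8]
`top` takes the values: 0 → 7 → 11 → 13 → 18

Answer: 18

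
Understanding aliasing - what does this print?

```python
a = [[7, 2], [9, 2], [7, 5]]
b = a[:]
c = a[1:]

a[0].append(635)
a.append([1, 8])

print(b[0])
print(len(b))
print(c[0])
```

Key concept: slice with nested mutation.
Step by step:
`a = [[7, 2], [9, 2], [7, 5]]` → a = [[7, 2], [9, 2], [7, 5]]
`b = a[:]` → b = [[7, 2], [9, 2], [7, 5]]
`c = a[1:]` → c = [[9, 2], [7, 5]]
`a[0].append(635)` → a = [[7, 2, 635], [9, 2], [7, 5]]; b = [[7, 2, 635], [9, 2], [7, 5]]
`a.append([1, 8])` → a = [[7, 2, 635], [9, 2], [7, 5], [1, 8]]
`print(b[0])` → prints [7, 2, 635]
`print(len(b))` → prints 3
`print(c[0])` → prints [9, 2]

Answer:
[7, 2, 635]
3
[9, 2]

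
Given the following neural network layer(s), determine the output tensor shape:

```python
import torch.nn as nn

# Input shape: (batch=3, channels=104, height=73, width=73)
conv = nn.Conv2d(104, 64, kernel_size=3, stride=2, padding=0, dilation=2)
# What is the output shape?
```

Input: (3, 104, 73, 73) -> Output: (3, 64, 35, 35)

Answer: (3, 64, 35, 35)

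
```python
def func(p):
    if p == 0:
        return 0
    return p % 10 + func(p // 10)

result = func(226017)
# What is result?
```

Sum of digits of 226017: 7 + 1 + 0 + 6 + 2 + 2 = 18

Answer: 18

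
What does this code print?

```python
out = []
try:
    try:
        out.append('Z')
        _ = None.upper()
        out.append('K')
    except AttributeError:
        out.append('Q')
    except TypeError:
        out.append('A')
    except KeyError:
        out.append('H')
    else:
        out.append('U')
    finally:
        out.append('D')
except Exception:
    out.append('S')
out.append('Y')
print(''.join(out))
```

Execution trace: 'Z' (inner try body) → 'Q' (inner except AttributeError) → 'D' (inner finally) → 'Y' (after the try/except). Output: ZQDY

Answer: ZQDY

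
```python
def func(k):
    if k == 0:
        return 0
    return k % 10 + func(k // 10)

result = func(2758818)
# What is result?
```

Sum of digits of 2758818: 8 + 1 + 8 + 8 + 5 + 7 + 2 = 39

Answer: 39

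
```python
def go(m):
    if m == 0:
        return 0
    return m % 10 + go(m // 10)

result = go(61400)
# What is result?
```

Sum of digits of 61400: 0 + 0 + 4 + 1 + 6 = 11

Answer: 11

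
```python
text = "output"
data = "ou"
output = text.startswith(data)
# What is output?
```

Trace:
`text = "output"` → text = 'output'
`data = "ou"` → data = 'ou'
`output = text.startswith(data)` → output = True
So output = True

Answer: True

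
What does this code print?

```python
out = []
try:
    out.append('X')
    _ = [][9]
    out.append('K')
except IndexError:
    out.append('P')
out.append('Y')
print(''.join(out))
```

Execution trace: 'X' (try body) → 'P' (except IndexError) → 'Y' (after the try/except). Output: XPY

Answer: XPY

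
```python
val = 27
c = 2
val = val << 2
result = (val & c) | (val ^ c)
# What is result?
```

Trace:
`val = 27` → val = 27
`c = 2` → c = 2
`val = val << 2` → val = 108
`result = (val & c) | (val ^ c)` → result = 110
So result = 110

Answer: 110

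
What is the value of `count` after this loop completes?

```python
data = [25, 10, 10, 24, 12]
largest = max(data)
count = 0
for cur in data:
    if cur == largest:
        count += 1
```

Count of max value 25 in [25, 10, 10, 24, 12]
`count` takes the values: 0 → 1

Answer: 1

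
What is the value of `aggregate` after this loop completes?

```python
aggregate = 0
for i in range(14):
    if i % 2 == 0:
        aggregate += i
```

Sum of even numbers 0 to 13
`aggregate` takes the values: 0 → 2 → 6 → 12 → 20 → 30 → 42

Answer: 42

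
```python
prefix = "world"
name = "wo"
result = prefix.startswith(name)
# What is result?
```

Trace:
`prefix = "world"` → prefix = 'world'
`name = "wo"` → name = 'wo'
`result = prefix.startswith(name)` → result = True
So result = True

Answer: True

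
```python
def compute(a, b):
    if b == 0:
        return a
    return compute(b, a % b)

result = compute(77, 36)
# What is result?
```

compute(77, 36) -> compute(36, 5) -> compute(5, 1) -> compute(1, 0) -> 1

Answer: 1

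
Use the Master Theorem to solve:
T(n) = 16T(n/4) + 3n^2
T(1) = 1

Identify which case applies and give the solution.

a=16, b=4, f(n)=3n^2. log_4(16) = 2. Since c=2 = 2, Case 2 applies: T(n) = Θ(n^log_b(a) · log n) = O(n^2 log n).

Answer: O(n^2 log n) - Case 2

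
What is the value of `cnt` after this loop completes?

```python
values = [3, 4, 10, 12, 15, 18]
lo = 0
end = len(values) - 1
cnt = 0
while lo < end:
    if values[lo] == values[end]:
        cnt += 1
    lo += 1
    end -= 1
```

Count matching pairs from ends
`cnt` takes the values: 0

Answer: 0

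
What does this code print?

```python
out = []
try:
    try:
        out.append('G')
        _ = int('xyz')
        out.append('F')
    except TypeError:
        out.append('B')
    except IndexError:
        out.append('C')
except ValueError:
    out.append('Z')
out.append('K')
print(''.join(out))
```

Execution trace: 'G' (try body) → 'Z' (outer except ValueError) → 'K' (after the try/except). Output: GZK

Answer: GZK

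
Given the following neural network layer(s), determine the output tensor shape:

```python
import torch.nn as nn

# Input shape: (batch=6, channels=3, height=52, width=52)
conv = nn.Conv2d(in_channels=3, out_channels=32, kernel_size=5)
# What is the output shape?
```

Input: (6, 3, 52, 52) -> Output: (6, 32, 48, 48)

Answer: (6, 32, 48, 48)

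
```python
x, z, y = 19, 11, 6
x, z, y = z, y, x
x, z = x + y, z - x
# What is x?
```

Trace:
`x, z, y = 19, 11, 6` → x = 19; z = 11; y = 6
`x, z, y = z, y, x` → x = 11; z = 6; y = 19
`x, z = x + y, z - x` → x = 30; z = -5
So x = 30

Answer: 30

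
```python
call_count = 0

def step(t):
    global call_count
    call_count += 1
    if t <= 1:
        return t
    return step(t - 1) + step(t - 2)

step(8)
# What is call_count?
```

Calls(t) = 1 + Calls(t-1) + Calls(t-2); Calls(0)=Calls(1)=1. For t=8 this gives 67.

Answer: 67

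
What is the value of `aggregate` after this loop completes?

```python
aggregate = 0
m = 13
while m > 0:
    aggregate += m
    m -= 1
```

Sum 13 down to 1
`aggregate` takes the values: 0 → 13 → 25 → 36 → 46 → 55 → 63 → 70 → 76 → 81 → 85 → 88 → 90 → 91

Answer: 91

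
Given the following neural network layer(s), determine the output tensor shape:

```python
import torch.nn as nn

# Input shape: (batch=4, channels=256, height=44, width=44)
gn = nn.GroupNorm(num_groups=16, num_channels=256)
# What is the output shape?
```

Input: (4, 256, 44, 44) -> Output: (4, 256, 44, 44)

Answer: (4, 256, 44, 44)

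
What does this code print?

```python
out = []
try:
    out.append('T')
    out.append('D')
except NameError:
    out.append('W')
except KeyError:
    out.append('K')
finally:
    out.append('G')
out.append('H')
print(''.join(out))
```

Execution trace: 'T' (try body) → 'D' (try body, no exception) → 'G' (finally) → 'H' (after the try/except). Output: TDGH

Answer: TDGH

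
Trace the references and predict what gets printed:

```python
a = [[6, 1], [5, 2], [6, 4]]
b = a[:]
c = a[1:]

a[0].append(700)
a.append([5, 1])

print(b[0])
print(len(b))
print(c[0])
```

Key concept: slice with nested mutation.
Step by step:
`a = [[6, 1], [5, 2], [6, 4]]` → a = [[6, 1], [5, 2], [6, 4]]
`b = a[:]` → b = [[6, 1], [5, 2], [6, 4]]
`c = a[1:]` → c = [[5, 2], [6, 4]]
`a[0].append(700)` → a = [[6, 1, 700], [5, 2], [6, 4]]; b = [[6, 1, 700], [5, 2], [6, 4]]
`a.append([5, 1])` → a = [[6, 1, 700], [5, 2], [6, 4], [5, 1]]
`print(b[0])` → prints [6, 1, 700]
`print(len(b))` → prints 3
`print(c[0])` → prints [5, 2]

Answer:
[6, 1, 700]
3
[5, 2]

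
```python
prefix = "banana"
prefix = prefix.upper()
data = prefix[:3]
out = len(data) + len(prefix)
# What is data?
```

Trace:
`prefix = "banana"` → prefix = 'banana'
`prefix = prefix.upper()` → prefix = 'BANANA'
`data = prefix[:3]` → data = 'BAN'
`out = len(data) + len(prefix)` → out = 9
So data = 'BAN'

Answer: 'BAN'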